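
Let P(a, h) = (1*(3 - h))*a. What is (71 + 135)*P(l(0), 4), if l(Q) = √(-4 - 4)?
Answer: -412*I*√2 ≈ -582.66*I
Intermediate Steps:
l(Q) = 2*I*√2 (l(Q) = √(-8) = 2*I*√2)
P(a, h) = a*(3 - h) (P(a, h) = (3 - h)*a = a*(3 - h))
(71 + 135)*P(l(0), 4) = (71 + 135)*((2*I*√2)*(3 - 1*4)) = 206*((2*I*√2)*(3 - 4)) = 206*((2*I*√2)*(-1)) = 206*(-2*I*√2) = -412*I*√2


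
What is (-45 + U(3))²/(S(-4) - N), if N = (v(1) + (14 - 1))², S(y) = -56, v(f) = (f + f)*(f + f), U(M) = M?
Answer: -588/115 ≈ -5.1130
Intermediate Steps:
v(f) = 4*f² (v(f) = (2*f)*(2*f) = 4*f²)
N = 289 (N = (4*1² + (14 - 1))² = (4*1 + 13)² = (4 + 13)² = 17² = 289)
(-45 + U(3))²/(S(-4) - N) = (-45 + 3)²/(-56 - 1*289) = (-42)²/(-56 - 289) = 1764/(-345) = 1764*(-1/345) = -588/115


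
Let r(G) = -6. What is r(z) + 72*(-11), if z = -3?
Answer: -798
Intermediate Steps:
r(z) + 72*(-11) = -6 + 72*(-11) = -6 - 792 = -798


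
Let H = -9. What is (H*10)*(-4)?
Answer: 360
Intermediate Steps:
(H*10)*(-4) = -9*10*(-4) = -90*(-4) = 360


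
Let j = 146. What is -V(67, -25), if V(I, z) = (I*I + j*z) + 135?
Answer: -974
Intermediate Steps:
V(I, z) = 135 + I**2 + 146*z (V(I, z) = (I*I + 146*z) + 135 = (I**2 + 146*z) + 135 = 135 + I**2 + 146*z)
-V(67, -25) = -(135 + 67**2 + 146*(-25)) = -(135 + 4489 - 3650) = -1*974 = -974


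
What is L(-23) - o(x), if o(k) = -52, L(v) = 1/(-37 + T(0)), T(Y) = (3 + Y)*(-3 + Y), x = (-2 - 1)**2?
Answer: 2391/46 ≈ 51.978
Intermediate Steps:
x = 9 (x = (-3)**2 = 9)
T(Y) = (-3 + Y)*(3 + Y)
L(v) = -1/46 (L(v) = 1/(-37 + (-9 + 0**2)) = 1/(-37 + (-9 + 0)) = 1/(-37 - 9) = 1/(-46) = -1/46)
L(-23) - o(x) = -1/46 - 1*(-52) = -1/46 + 52 = 2391/46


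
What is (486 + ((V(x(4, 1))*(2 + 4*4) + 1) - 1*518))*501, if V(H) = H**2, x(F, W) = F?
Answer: 128757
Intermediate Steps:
(486 + ((V(x(4, 1))*(2 + 4*4) + 1) - 1*518))*501 = (486 + ((4**2*(2 + 4*4) + 1) - 1*518))*501 = (486 + ((16*(2 + 16) + 1) - 518))*501 = (486 + ((16*18 + 1) - 518))*501 = (486 + ((288 + 1) - 518))*501 = (486 + (289 - 518))*501 = (486 - 229)*501 = 257*501 = 128757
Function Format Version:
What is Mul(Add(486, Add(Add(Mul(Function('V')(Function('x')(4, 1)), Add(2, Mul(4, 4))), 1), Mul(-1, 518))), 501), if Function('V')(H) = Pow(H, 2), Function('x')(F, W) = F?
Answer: 128757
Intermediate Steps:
Mul(Add(486, Add(Add(Mul(Function('V')(Function('x')(4, 1)), Add(2, Mul(4, 4))), 1), Mul(-1, 518))), 501) = Mul(Add(486, Add(Add(Mul(Pow(4, 2), Add(2, Mul(4, 4))), 1), Mul(-1, 518))), 501) = Mul(Add(486, Add(Add(Mul(16, Add(2, 16)), 1), -518)), 501) = Mul(Add(486, Add(Add(Mul(16, 18), 1), -518)), 501) = Mul(Add(486, Add(Add(288, 1), -518)), 501) = Mul(Add(486, Add(289, -518)), 501) = Mul(Add(486, -229), 501) = Mul(257, 501) = 128757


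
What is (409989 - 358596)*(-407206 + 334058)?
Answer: -3759295164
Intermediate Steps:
(409989 - 358596)*(-407206 + 334058) = 51393*(-73148) = -3759295164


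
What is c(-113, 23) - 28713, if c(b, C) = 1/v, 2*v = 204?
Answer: -2928725/102 ≈ -28713.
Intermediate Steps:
v = 102 (v = (½)*204 = 102)
c(b, C) = 1/102
c(-113, 23) - 28713 = 1/102 - 28713 = -2928725/102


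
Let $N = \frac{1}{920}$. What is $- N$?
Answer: $- \frac{1}{920} \approx -0.001087$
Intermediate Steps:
$N = \frac{1}{920} \approx 0.001087$
$- N = \left(-1\right) \frac{1}{920} = - \frac{1}{920}$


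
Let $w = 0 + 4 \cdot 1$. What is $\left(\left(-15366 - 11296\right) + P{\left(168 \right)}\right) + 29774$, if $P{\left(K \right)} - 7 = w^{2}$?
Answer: $3135$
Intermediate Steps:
$w = 4$ ($w = 0 + 4 = 4$)
$P{\left(K \right)} = 23$ ($P{\left(K \right)} = 7 + 4^{2} = 7 + 16 = 23$)
$\left(\left(-15366 - 11296\right) + P{\left(168 \right)}\right) + 29774 = \left(\left(-15366 - 11296\right) + 23\right) + 29774 = \left(-26662 + 23\right) + 29774 = -26639 + 29774 = 3135$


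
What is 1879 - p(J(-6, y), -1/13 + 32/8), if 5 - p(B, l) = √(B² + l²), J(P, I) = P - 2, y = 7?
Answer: 1874 + √13417/13 ≈ 1882.9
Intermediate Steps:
J(P, I) = -2 + P
p(B, l) = 5 - √(B² + l²)
1879 - p(J(-6, y), -1/13 + 32/8) = 1879 - (5 - √((-2 - 6)² + (-1/13 + 32/8)²)) = 1879 - (5 - √((-8)² + (-1*1/13 + 32*(⅛))²)) = 1879 - (5 - √(64 + (-1/13 + 4)²)) = 1879 - (5 - √(64 + (51/13)²)) = 1879 - (5 - √(64 + 2601/169)) = 1879 - (5 - √(13417/169)) = 1879 - (5 - √13417/13) = 1879 + (-5 + √13417/13) = 1874 + √13417/13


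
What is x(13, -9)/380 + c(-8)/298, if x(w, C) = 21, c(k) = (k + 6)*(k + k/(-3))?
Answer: 15467/169860 ≈ 0.091057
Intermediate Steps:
c(k) = 2*k*(6 + k)/3 (c(k) = (6 + k)*(k + k*(-⅓)) = (6 + k)*(k - k/3) = (6 + k)*(2*k/3) = 2*k*(6 + k)/3)
x(13, -9)/380 + c(-8)/298 = 21/380 + ((⅔)*(-8)*(6 - 8))/298 = 21*(1/380) + ((⅔)*(-8)*(-2))*(1/298) = 21/380 + (32/3)*(1/298) = 21/380 + 16/447 = 15467/169860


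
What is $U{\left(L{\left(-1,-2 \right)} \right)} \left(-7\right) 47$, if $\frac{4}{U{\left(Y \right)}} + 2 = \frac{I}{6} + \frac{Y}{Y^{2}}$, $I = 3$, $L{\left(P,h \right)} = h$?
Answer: $658$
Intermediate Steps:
$U{\left(Y \right)} = \frac{4}{- \frac{3}{2} + \frac{1}{Y}}$ ($U{\left(Y \right)} = \frac{4}{-2 + \left(\frac{3}{6} + \frac{Y}{Y^{2}}\right)} = \frac{4}{-2 + \left(3 \cdot \frac{1}{6} + \frac{Y}{Y^{2}}\right)} = \frac{4}{-2 + \left(\frac{1}{2} + \frac{1}{Y}\right)} = \frac{4}{- \frac{3}{2} + \frac{1}{Y}}$)
$U{\left(L{\left(-1,-2 \right)} \right)} \left(-7\right) 47 = 8 \left(-2\right) \frac{1}{2 - -6} \left(-7\right) 47 = 8 \left(-2\right) \frac{1}{2 + 6} \left(-7\right) 47 = 8 \left(-2\right) \frac{1}{8} \left(-7\right) 47 = \left(-2\right) \left(-7\right) 47 = 14 \cdot 47 = 658$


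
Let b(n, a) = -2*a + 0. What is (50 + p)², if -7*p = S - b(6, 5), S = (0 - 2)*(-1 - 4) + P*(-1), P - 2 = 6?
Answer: 114244/49 ≈ 2331.5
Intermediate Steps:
P = 8 (P = 2 + 6 = 8)
S = 2 (S = (0 - 2)*(-1 - 4) + 8*(-1) = -2*(-5) - 8 = 10 - 8 = 2)
b(n, a) = -2*a
p = -12/7 (p = -(2 - (-2)*5)/7 = -(2 - 1*(-10))/7 = -(2 + 10)/7 = -⅐*12 = -12/7 ≈ -1.7143)
(50 + p)² = (50 - 12/7)² = (338/7)² = 114244/49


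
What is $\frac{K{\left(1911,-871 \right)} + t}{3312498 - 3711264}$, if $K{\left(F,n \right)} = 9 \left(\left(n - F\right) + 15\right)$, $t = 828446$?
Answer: $- \frac{803543}{398766} \approx -2.0151$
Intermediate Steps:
$K{\left(F,n \right)} = 135 - 9 F + 9 n$ ($K{\left(F,n \right)} = 9 \left(15 + n - F\right) = 135 - 9 F + 9 n$)
$\frac{K{\left(1911,-871 \right)} + t}{3312498 - 3711264} = \frac{\left(135 - 17199 + 9 \left(-871\right)\right) + 828446}{3312498 - 3711264} = \frac{\left(135 - 17199 - 7839\right) + 828446}{-398766} = \left(-24903 + 828446\right) \left(- \frac{1}{398766}\right) = 803543 \left(- \frac{1}{398766}\right) = - \frac{803543}{398766}$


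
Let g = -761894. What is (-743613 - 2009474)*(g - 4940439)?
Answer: 15699018851971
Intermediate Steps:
(-743613 - 2009474)*(g - 4940439) = (-743613 - 2009474)*(-761894 - 4940439) = -2753087*(-5702333) = 15699018851971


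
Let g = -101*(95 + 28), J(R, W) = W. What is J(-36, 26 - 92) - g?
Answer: 12357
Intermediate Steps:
g = -12423 (g = -101*123 = -12423)
J(-36, 26 - 92) - g = (26 - 92) - 1*(-12423) = -66 + 12423 = 12357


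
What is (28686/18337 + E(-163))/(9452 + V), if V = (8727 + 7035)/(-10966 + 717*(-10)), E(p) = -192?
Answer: -31665619224/1571533252135 ≈ -0.020149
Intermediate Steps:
V = -7881/9068 (V = 15762/(-10966 - 7170) = 15762/(-18136) = 15762*(-1/18136) = -7881/9068 ≈ -0.86910)
(28686/18337 + E(-163))/(9452 + V) = (28686/18337 - 192)/(9452 - 7881/9068) = (28686*(1/18337) - 192)/(85702855/9068) = (28686/18337 - 192)*(9068/85702855) = -3492018/18337*9068/85702855 = -31665619224/1571533252135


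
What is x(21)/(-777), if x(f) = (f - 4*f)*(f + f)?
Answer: 126/37 ≈ 3.4054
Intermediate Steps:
x(f) = -6*f² (x(f) = (-3*f)*(2*f) = -6*f²)
x(21)/(-777) = -6*21²/(-777) = -6*441*(-1/777) = -2646*(-1/777) = 126/37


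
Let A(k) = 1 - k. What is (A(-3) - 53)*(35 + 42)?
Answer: -3773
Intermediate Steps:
(A(-3) - 53)*(35 + 42) = ((1 - 1*(-3)) - 53)*(35 + 42) = ((1 + 3) - 53)*77 = (4 - 53)*77 = -49*77 = -3773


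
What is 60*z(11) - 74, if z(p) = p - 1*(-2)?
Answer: 706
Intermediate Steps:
z(p) = 2 + p (z(p) = p + 2 = 2 + p)
60*z(11) - 74 = 60*(2 + 11) - 74 = 60*13 - 74 = 780 - 74 = 706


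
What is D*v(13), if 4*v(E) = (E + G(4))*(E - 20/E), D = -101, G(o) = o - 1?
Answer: -60196/13 ≈ -4630.5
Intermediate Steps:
G(o) = -1 + o
v(E) = (3 + E)*(E - 20/E)/4 (v(E) = ((E + (-1 + 4))*(E - 20/E))/4 = ((E + 3)*(E - 20/E))/4 = ((3 + E)*(E - 20/E))/4 = (3 + E)*(E - 20/E)/4)
D*v(13) = -101*(-60 + 13*(-20 + 13² + 3*13))/(4*13) = -101*(-60 + 13*(-20 + 169 + 39))/(4*13) = -101*(-60 + 13*188)/(4*13) = -101*(-60 + 2444)/(4*13) = -101*2384/(4*13) = -101*596/13 = -60196/13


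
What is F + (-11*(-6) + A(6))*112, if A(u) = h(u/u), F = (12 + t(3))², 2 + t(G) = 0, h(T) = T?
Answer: 7604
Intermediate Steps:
t(G) = -2 (t(G) = -2 + 0 = -2)
F = 100 (F = (12 - 2)² = 10² = 100)
A(u) = 1 (A(u) = u/u = 1)
F + (-11*(-6) + A(6))*112 = 100 + (-11*(-6) + 1)*112 = 100 + (66 + 1)*112 = 100 + 67*112 = 100 + 7504 = 7604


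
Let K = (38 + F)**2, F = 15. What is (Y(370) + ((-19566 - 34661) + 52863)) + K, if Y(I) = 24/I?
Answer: 267337/185 ≈ 1445.1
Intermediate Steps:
K = 2809 (K = (38 + 15)**2 = 53**2 = 2809)
(Y(370) + ((-19566 - 34661) + 52863)) + K = (24/370 + ((-19566 - 34661) + 52863)) + 2809 = (24*(1/370) + (-54227 + 52863)) + 2809 = (12/185 - 1364) + 2809 = -252328/185 + 2809 = 267337/185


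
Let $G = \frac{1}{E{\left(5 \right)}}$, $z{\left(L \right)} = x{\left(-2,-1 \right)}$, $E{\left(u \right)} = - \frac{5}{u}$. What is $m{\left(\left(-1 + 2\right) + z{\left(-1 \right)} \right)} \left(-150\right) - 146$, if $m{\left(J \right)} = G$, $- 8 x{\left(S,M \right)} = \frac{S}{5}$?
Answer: $4$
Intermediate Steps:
$x{\left(S,M \right)} = - \frac{S}{40}$ ($x{\left(S,M \right)} = - \frac{S \frac{1}{5}}{8} = - \frac{\frac{1}{5} S}{8} = - \frac{S}{40}$)
$z{\left(L \right)} = \frac{1}{20}$ ($z{\left(L \right)} = \left(- \frac{1}{40}\right) \left(-2\right) = \frac{1}{20}$)
$G = -1$ ($G = \frac{1}{\left(-5\right) \frac{1}{5}} = \frac{1}{-1} = -1$)
$m{\left(J \right)} = -1$
$m{\left(\left(-1 + 2\right) + z{\left(-1 \right)} \right)} \left(-150\right) - 146 = \left(-1\right) \left(-150\right) - 146 = 150 - 146 = 4$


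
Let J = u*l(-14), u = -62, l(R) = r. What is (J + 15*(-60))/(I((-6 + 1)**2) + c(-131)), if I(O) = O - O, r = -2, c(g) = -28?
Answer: 194/7 ≈ 27.714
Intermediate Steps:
l(R) = -2
J = 124 (J = -62*(-2) = 124)
I(O) = 0
(J + 15*(-60))/(I((-6 + 1)**2) + c(-131)) = (124 + 15*(-60))/(0 - 28) = (124 - 900)/(-28) = -776*(-1/28) = 194/7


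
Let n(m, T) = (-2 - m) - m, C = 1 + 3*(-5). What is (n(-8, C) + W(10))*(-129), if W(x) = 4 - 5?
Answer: -1677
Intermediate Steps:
W(x) = -1
C = -14 (C = 1 - 15 = -14)
n(m, T) = -2 - 2*m
(n(-8, C) + W(10))*(-129) = ((-2 - 2*(-8)) - 1)*(-129) = ((-2 + 16) - 1)*(-129) = (14 - 1)*(-129) = 13*(-129) = -1677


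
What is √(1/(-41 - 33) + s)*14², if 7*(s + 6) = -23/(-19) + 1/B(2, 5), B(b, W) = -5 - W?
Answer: 28*I*√3544571695/3515 ≈ 474.26*I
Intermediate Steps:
s = -7769/1330 (s = -6 + (-23/(-19) + 1/(-5 - 1*5))/7 = -6 + (-23*(-1/19) + 1/(-5 - 5))/7 = -6 + (23/19 + 1/(-10))/7 = -6 + (23/19 + 1*(-⅒))/7 = -6 + (23/19 - ⅒)/7 = -6 + (⅐)*(211/190) = -6 + 211/1330 = -7769/1330 ≈ -5.8414)
√(1/(-41 - 33) + s)*14² = √(1/(-41 - 33) - 7769/1330)*14² = √(1/(-74) - 7769/1330)*196 = √(-1/74 - 7769/1330)*196 = √(-144059/24605)*196 = (I*√3544571695/24605)*196 = 28*I*√3544571695/3515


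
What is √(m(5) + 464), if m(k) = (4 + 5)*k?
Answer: √509 ≈ 22.561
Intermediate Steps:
m(k) = 9*k
√(m(5) + 464) = √(9*5 + 464) = √(45 + 464) = √509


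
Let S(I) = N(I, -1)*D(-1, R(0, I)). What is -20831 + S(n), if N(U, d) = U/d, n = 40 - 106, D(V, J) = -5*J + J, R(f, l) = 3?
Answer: -21623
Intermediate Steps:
D(V, J) = -4*J
n = -66
S(I) = 12*I (S(I) = (I/(-1))*(-4*3) = (I*(-1))*(-12) = -I*(-12) = 12*I)
-20831 + S(n) = -20831 + 12*(-66) = -20831 - 792 = -21623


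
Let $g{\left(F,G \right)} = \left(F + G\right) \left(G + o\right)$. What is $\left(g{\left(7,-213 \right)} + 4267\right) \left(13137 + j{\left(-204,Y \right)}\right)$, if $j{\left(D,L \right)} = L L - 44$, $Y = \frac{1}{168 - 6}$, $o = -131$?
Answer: $\frac{25815965237783}{26244} \approx 9.8369 \cdot 10^{8}$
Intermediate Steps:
$g{\left(F,G \right)} = \left(-131 + G\right) \left(F + G\right)$ ($g{\left(F,G \right)} = \left(F + G\right) \left(G - 131\right) = \left(F + G\right) \left(-131 + G\right) = \left(-131 + G\right) \left(F + G\right)$)
$Y = \frac{1}{162} \approx 0.0061728$
$j{\left(D,L \right)} = -44 + L^{2}$ ($j{\left(D,L \right)} = L^{2} - 44 = -44 + L^{2}$)
$\left(g{\left(7,-213 \right)} + 4267\right) \left(13137 + j{\left(-204,Y \right)}\right) = \left(\left(\left(-213\right)^{2} - 917 - -27903 + 7 \left(-213\right)\right) + 4267\right) \left(13137 - \left(44 - \left(\frac{1}{162}\right)^{2}\right)\right) = \left(\left(45369 - 917 + 27903 - 1491\right) + 4267\right) \left(13137 + \left(-44 + \frac{1}{26244}\right)\right) = \left(70864 + 4267\right) \left(13137 - \frac{1154735}{26244}\right) = 75131 \cdot \frac{343612693}{26244} = \frac{25815965237783}{26244}$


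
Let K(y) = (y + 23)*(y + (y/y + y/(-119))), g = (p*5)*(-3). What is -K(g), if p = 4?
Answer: -257557/119 ≈ -2164.3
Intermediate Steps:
g = -60 (g = (4*5)*(-3) = 20*(-3) = -60)
K(y) = (1 + 118*y/119)*(23 + y) (K(y) = (23 + y)*(y + (1 + y*(-1/119))) = (23 + y)*(y + (1 - y/119)) = (23 + y)*(1 + 118*y/119) = (1 + 118*y/119)*(23 + y))
-K(g) = -(23 + (118/119)*(-60)² + (2833/119)*(-60)) = -(23 + (118/119)*3600 - 169980/119) = -(23 + 424800/119 - 169980/119) = -1*257557/119 = -257557/119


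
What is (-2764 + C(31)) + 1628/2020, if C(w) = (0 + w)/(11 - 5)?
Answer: -8356823/3030 ≈ -2758.0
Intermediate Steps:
C(w) = w/6
(-2764 + C(31)) + 1628/2020 = (-2764 + (⅙)*31) + 1628/2020 = (-2764 + 31/6) + 1628*(1/2020) = -16553/6 + 407/505 = -8356823/3030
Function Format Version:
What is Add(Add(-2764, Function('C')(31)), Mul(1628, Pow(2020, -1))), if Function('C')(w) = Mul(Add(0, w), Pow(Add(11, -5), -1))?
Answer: Rational(-8356823, 3030) ≈ -2758.0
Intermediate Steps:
Function('C')(w) = Mul(Rational(1, 6), w) (Function('C')(w) = Mul(w, Pow(6, -1)) = Mul(w, Rational(1, 6)) = Mul(Rational(1, 6), w))
Add(Add(-2764, Function('C')(31)), Mul(1628, Pow(2020, -1))) = Add(Add(-2764, Mul(Rational(1, 6), 31)), Mul(1628, Pow(2020, -1))) = Add(Add(-2764, Rational(31, 6)), Mul(1628, Rational(1, 2020))) = Add(Rational(-16553, 6), Rational(407, 505)) = Rational(-8356823, 3030)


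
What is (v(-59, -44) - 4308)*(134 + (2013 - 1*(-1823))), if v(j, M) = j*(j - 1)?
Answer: -3048960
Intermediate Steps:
v(j, M) = j*(-1 + j)
(v(-59, -44) - 4308)*(134 + (2013 - 1*(-1823))) = (-59*(-1 - 59) - 4308)*(134 + (2013 - 1*(-1823))) = (-59*(-60) - 4308)*(134 + (2013 + 1823)) = (3540 - 4308)*(134 + 3836) = -768*3970 = -3048960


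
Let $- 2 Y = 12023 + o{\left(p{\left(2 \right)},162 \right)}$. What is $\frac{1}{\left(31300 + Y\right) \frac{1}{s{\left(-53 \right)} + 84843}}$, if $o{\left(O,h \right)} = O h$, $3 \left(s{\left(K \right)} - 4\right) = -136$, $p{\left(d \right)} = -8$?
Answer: $\frac{508810}{155619} \approx 3.2696$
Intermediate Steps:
$s{\left(K \right)} = - \frac{124}{3}$ ($s{\left(K \right)} = 4 + \frac{1}{3} \left(-136\right) = 4 - \frac{136}{3} = - \frac{124}{3}$)
$Y = - \frac{10727}{2}$ ($Y = - \frac{12023 - 1296}{2} = \left(- \frac{1}{2}\right) 10727 = - \frac{10727}{2} \approx -5363.5$)
$\frac{1}{\left(31300 + Y\right) \frac{1}{s{\left(-53 \right)} + 84843}} = \frac{1}{\left(31300 - \frac{10727}{2}\right) \frac{1}{- \frac{124}{3} + 84843}} = \frac{1}{\frac{51873}{2} \frac{1}{\frac{254405}{3}}} = \frac{2}{51873 \cdot \frac{3}{254405}} = \frac{2}{51873} \cdot \frac{254405}{3} = \frac{508810}{155619}$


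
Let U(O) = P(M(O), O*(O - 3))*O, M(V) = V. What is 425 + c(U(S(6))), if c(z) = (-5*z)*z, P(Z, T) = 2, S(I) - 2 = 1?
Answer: 245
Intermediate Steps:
S(I) = 3 (S(I) = 2 + 1 = 3)
U(O) = 2*O
c(z) = -5*z²
425 + c(U(S(6))) = 425 - 5*(2*3)² = 425 - 5*6² = 425 - 5*36 = 425 - 180 = 245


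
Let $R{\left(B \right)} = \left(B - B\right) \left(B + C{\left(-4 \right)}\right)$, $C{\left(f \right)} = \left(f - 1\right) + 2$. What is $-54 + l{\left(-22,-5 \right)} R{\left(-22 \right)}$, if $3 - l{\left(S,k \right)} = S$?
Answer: $-54$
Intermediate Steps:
$l{\left(S,k \right)} = 3 - S$
$C{\left(f \right)} = 1 + f$ ($C{\left(f \right)} = \left(-1 + f\right) + 2 = 1 + f$)
$R{\left(B \right)} = 0$ ($R{\left(B \right)} = \left(B - B\right) \left(B + \left(1 - 4\right)\right) = 0 \left(B - 3\right) = 0 \left(-3 + B\right) = 0$)
$-54 + l{\left(-22,-5 \right)} R{\left(-22 \right)} = -54 + \left(3 - -22\right) 0 = -54 + \left(3 + 22\right) 0 = -54 + 25 \cdot 0 = -54 + 0 = -54$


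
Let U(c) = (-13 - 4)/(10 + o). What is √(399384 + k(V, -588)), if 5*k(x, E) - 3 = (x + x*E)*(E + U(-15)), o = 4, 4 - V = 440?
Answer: I*√36456457555/35 ≈ 5455.3*I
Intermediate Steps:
V = -436 (V = 4 - 1*440 = 4 - 440 = -436)
U(c) = -17/14 (U(c) = (-13 - 4)/(10 + 4) = -17/14)
k(x, E) = ⅗ + (-17/14 + E)*(x + E*x)/5 (k(x, E) = ⅗ + ((x + x*E)*(E - 17/14))/5 = ⅗ + ((x + E*x)*(-17/14 + E))/5 = ⅗ + ((-17/14 + E)*(x + E*x))/5 = ⅗ + (-17/14 + E)*(x + E*x)/5)
√(399384 + k(V, -588)) = √(399384 + (⅗ - 17/70*(-436) - 3/70*(-588)*(-436) + (⅕)*(-436)*(-588)²)) = √(399384 + (⅗ + 3706/35 - 54936/5 + (⅕)*(-436)*345744)) = √(399384 + (⅗ + 3706/35 - 54936/5 - 150744384/5)) = √(399384 - 1055591513/35) = √(-1041613073/35) = I*√36456457555/35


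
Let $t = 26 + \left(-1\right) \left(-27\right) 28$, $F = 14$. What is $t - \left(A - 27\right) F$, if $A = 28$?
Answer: $768$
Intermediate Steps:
$t = 782$ ($t = 26 + 27 \cdot 28 = 26 + 756 = 782$)
$t - \left(A - 27\right) F = 782 - \left(28 - 27\right) 14 = 782 - 1 \cdot 14 = 782 - 14 = 768$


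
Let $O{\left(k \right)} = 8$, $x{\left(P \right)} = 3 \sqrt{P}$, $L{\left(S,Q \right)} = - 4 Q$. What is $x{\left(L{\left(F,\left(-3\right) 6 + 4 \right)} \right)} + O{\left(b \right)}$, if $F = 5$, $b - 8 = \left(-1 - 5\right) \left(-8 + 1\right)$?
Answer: $8 + 6 \sqrt{14} \approx 30.45$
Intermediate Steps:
$b = 50$ ($b = 8 + \left(-1 - 5\right) \left(-8 + 1\right) = 8 - -42 = 8 + 42 = 50$)
$x{\left(L{\left(F,\left(-3\right) 6 + 4 \right)} \right)} + O{\left(b \right)} = 3 \sqrt{- 4 \left(\left(-3\right) 6 + 4\right)} + 8 = 3 \sqrt{- 4 \left(-18 + 4\right)} + 8 = 3 \sqrt{\left(-4\right) \left(-14\right)} + 8 = 3 \sqrt{56} + 8 = 3 \cdot 2 \sqrt{14} + 8 = 6 \sqrt{14} + 8 = 8 + 6 \sqrt{14}$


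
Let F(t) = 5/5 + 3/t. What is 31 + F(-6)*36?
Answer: 49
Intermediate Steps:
F(t) = 1 + 3/t (F(t) = 5*(⅕) + 3/t = 1 + 3/t)
31 + F(-6)*36 = 31 + ((3 - 6)/(-6))*36 = 31 - ⅙*(-3)*36 = 31 + (½)*36 = 31 + 18 = 49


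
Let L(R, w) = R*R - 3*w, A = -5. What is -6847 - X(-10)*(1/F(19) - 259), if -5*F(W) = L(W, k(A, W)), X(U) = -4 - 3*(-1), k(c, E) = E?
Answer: -2160229/304 ≈ -7106.0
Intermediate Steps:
L(R, w) = R**2 - 3*w
X(U) = -1 (X(U) = -4 + 3 = -1)
F(W) = -W**2/5 + 3*W/5 (F(W) = -(W**2 - 3*W)/5 = -W**2/5 + 3*W/5)
-6847 - X(-10)*(1/F(19) - 259) = -6847 - (-1)*(1/((1/5)*19*(3 - 1*19)) - 259) = -6847 - (-1)*(1/((1/5)*19*(3 - 19)) - 259) = -6847 - (-1)*(1/((1/5)*19*(-16)) - 259) = -6847 - (-1)*(1/(-304/5) - 259) = -6847 - (-1)*(-5/304 - 259) = -6847 - (-1)*(-78741)/304 = -6847 - 1*78741/304 = -6847 - 78741/304 = -2160229/304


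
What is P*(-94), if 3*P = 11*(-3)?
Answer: 1034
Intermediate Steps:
P = -11 (P = (11*(-3))/3 = (1/3)*(-33) = -11)
P*(-94) = -11*(-94) = 1034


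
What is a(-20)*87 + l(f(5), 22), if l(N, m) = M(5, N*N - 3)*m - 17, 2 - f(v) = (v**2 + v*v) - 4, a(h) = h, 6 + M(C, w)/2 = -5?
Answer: -2241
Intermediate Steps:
M(C, w) = -22 (M(C, w) = -12 + 2*(-5) = -12 - 10 = -22)
f(v) = 6 - 2*v**2 (f(v) = 2 - ((v**2 + v*v) - 4) = 2 - ((v**2 + v**2) - 4) = 2 - (2*v**2 - 4) = 2 - (-4 + 2*v**2) = 2 + (4 - 2*v**2) = 6 - 2*v**2)
l(N, m) = -17 - 22*m (l(N, m) = -22*m - 17 = -17 - 22*m)
a(-20)*87 + l(f(5), 22) = -20*87 + (-17 - 22*22) = -1740 + (-17 - 484) = -1740 - 501 = -2241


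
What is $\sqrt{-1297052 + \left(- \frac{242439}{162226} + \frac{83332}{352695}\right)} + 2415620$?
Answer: $2415620 + \frac{i \sqrt{4246169579974078040656526910}}{57216299070} \approx 2.4156 \cdot 10^{6} + 1138.9 i$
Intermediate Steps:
$\sqrt{-1297052 + \left(- \frac{242439}{162226} + \frac{83332}{352695}\right)} + 2415620 = \sqrt{-1297052 - \frac{71988406073}{57216299070}} + 2415620 = \sqrt{- \frac{74212587129747713}{57216299070}} + 2415620 = \frac{i \sqrt{4246169579974078040656526910}}{57216299070} + 2415620 = 2415620 + \frac{i \sqrt{4246169579974078040656526910}}{57216299070}$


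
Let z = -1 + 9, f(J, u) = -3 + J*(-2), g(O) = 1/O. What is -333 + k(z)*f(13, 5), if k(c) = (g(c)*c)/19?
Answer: -6356/19 ≈ -334.53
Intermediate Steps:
f(J, u) = -3 - 2*J
z = 8
k(c) = 1/19 (k(c) = (c/c)/19 = 1*(1/19) = 1/19)
-333 + k(z)*f(13, 5) = -333 + (-3 - 2*13)/19 = -333 + (-3 - 26)/19 = -333 + (1/19)*(-29) = -333 - 29/19 = -6356/19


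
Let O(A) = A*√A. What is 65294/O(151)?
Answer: 65294*√151/22801 ≈ 35.189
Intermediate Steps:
O(A) = A^(3/2)
65294/O(151) = 65294/(151^(3/2)) = 65294/((151*√151)) = 65294*(√151/22801) = 65294*√151/22801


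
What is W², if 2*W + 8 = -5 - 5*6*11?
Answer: 117649/4 ≈ 29412.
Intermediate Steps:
W = -343/2 (W = -4 + (-5 - 5*6*11)/2 = -4 + (-5 - 30*11)/2 = -4 + (-5 - 330)/2 = -4 + (½)*(-335) = -4 - 335/2 = -343/2 ≈ -171.50)
W² = (-343/2)² = 117649/4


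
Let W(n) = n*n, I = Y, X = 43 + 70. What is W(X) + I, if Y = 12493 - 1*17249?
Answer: 8013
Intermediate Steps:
X = 113
Y = -4756 (Y = 12493 - 17249 = -4756)
I = -4756
W(n) = n²
W(X) + I = 113² - 4756 = 12769 - 4756 = 8013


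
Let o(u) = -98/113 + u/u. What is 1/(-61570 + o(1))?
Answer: -113/6957395 ≈ -1.6242e-5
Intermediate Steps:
o(u) = 15/113 (o(u) = -98*1/113 + 1 = -98/113 + 1 = 15/113)
1/(-61570 + o(1)) = 1/(-61570 + 15/113) = 1/(-6957395/113) = -113/6957395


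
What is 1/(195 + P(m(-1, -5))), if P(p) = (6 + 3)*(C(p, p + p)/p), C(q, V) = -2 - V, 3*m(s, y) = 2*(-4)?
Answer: 4/735 ≈ 0.0054422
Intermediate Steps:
m(s, y) = -8/3 (m(s, y) = (2*(-4))/3 = (⅓)*(-8) = -8/3)
P(p) = 9*(-2 - 2*p)/p (P(p) = (6 + 3)*((-2 - (p + p))/p) = 9*((-2 - 2*p)/p) = 9*(-2 - 2*p)/p)
1/(195 + P(m(-1, -5))) = 1/(195 + (-18 - 18/(-8/3))) = 1/(195 + (-18 - 18*(-3/8))) = 1/(195 + (-18 + 27/4)) = 1/(195 - 45/4) = 1/(735/4) = 4/735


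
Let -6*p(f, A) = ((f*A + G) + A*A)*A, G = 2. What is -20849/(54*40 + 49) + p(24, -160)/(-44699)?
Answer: -2213856331/98740091 ≈ -22.421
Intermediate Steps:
p(f, A) = -A*(2 + A² + A*f)/6 (p(f, A) = -((f*A + 2) + A*A)*A/6 = -((A*f + 2) + A²)*A/6 = -((2 + A*f) + A²)*A/6 = -(2 + A² + A*f)*A/6 = -A*(2 + A² + A*f)/6)
-20849/(54*40 + 49) + p(24, -160)/(-44699) = -20849/(54*40 + 49) - ⅙*(-160)*(2 + (-160)² - 160*24)/(-44699) = -20849/(2160 + 49) - ⅙*(-160)*(2 + 25600 - 3840)*(-1/44699) = -20849/2209 - ⅙*(-160)*21762*(-1/44699) = -20849*1/2209 + 580320*(-1/44699) = -20849/2209 - 580320/44699 = -2213856331/98740091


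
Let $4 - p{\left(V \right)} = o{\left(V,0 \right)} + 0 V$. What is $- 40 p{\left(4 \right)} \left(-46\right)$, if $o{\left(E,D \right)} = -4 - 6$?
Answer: $25760$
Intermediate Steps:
$o{\left(E,D \right)} = -10$ ($o{\left(E,D \right)} = -4 - 6 = -10$)
$p{\left(V \right)} = 14$ ($p{\left(V \right)} = 4 - \left(-10 + 0 V\right) = 4 - \left(-10 + 0\right) = 4 - -10 = 4 + 10 = 14$)
$- 40 p{\left(4 \right)} \left(-46\right) = \left(-40\right) 14 \left(-46\right) = \left(-560\right) \left(-46\right) = 25760$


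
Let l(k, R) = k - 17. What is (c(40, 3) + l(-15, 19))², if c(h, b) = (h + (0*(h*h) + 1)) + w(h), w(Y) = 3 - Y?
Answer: 784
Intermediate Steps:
l(k, R) = -17 + k
c(h, b) = 4 (c(h, b) = (h + (0*(h*h) + 1)) + (3 - h) = (h + (0*h² + 1)) + (3 - h) = (h + (0 + 1)) + (3 - h) = (h + 1) + (3 - h) = (1 + h) + (3 - h) = 4)
(c(40, 3) + l(-15, 19))² = (4 + (-17 - 15))² = (4 - 32)² = (-28)² = 784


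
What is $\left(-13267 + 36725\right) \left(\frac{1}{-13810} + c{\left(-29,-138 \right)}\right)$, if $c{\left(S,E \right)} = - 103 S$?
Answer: $\frac{483826750901}{6905} \approx 7.0069 \cdot 10^{7}$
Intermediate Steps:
$\left(-13267 + 36725\right) \left(\frac{1}{-13810} + c{\left(-29,-138 \right)}\right) = \left(-13267 + 36725\right) \left(\frac{1}{-13810} - -2987\right) = 23458 \left(- \frac{1}{13810} + 2987\right) = 23458 \cdot \frac{41250469}{13810} = \frac{483826750901}{6905}$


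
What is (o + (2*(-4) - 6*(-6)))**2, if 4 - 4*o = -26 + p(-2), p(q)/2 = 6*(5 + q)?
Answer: 2809/4 ≈ 702.25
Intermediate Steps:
p(q) = 60 + 12*q (p(q) = 2*(6*(5 + q)) = 2*(30 + 6*q) = 60 + 12*q)
o = -3/2 (o = 1 - (-26 + (60 + 12*(-2)))/4 = 1 - (-26 + (60 - 24))/4 = 1 - (-26 + 36)/4 = 1 - 1/4*10 = 1 - 5/2 = -3/2 ≈ -1.5000)
(o + (2*(-4) - 6*(-6)))**2 = (-3/2 + (2*(-4) - 6*(-6)))**2 = (-3/2 + (-8 + 36))**2 = (-3/2 + 28)**2 = (53/2)**2 = 2809/4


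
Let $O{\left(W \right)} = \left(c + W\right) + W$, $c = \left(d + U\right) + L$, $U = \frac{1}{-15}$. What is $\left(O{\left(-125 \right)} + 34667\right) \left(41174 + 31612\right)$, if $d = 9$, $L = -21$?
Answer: $\frac{12520987388}{5} \approx 2.5042 \cdot 10^{9}$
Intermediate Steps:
$U = - \frac{1}{15} \approx -0.066667$
$c = - \frac{181}{15}$ ($c = \left(9 - \frac{1}{15}\right) - 21 = \frac{134}{15} - 21 = - \frac{181}{15} \approx -12.067$)
$O{\left(W \right)} = - \frac{181}{15} + 2 W$ ($O{\left(W \right)} = \left(- \frac{181}{15} + W\right) + W = - \frac{181}{15} + 2 W$)
$\left(O{\left(-125 \right)} + 34667\right) \left(41174 + 31612\right) = \left(\left(- \frac{181}{15} + 2 \left(-125\right)\right) + 34667\right) \left(41174 + 31612\right) = \left(\left(- \frac{181}{15} - 250\right) + 34667\right) 72786 = \left(- \frac{3931}{15} + 34667\right) 72786 = \frac{516074}{15} \cdot 72786 = \frac{12520987388}{5}$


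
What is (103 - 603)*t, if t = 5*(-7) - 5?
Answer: 20000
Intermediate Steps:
t = -40 (t = -35 - 5 = -40)
(103 - 603)*t = (103 - 603)*(-40) = -500*(-40) = 20000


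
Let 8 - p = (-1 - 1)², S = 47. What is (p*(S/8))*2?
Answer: 47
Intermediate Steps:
p = 4 (p = 8 - (-1 - 1)² = 8 - 1*(-2)² = 8 - 1*4 = 8 - 4 = 4)
(p*(S/8))*2 = (4*(47/8))*2 = (47/2)*2 = 47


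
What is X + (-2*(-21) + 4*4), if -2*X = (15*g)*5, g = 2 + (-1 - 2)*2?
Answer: 208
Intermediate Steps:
g = -4 (g = 2 - 3*2 = 2 - 6 = -4)
X = 150 (X = -15*(-4)*5/2 = -(-30)*5 = -1/2*(-300) = 150)
X + (-2*(-21) + 4*4) = 150 + (-2*(-21) + 4*4) = 150 + (42 + 16) = 150 + 58 = 208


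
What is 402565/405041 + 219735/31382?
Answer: 7818075305/977768974 ≈ 7.9958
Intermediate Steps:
402565/405041 + 219735/31382 = 7818075305/977768974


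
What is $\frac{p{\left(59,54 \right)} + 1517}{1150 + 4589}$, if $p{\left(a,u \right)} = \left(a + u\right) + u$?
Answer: $\frac{1684}{5739} \approx 0.29343$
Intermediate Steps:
$p{\left(a,u \right)} = a + 2 u$
$\frac{p{\left(59,54 \right)} + 1517}{1150 + 4589} = \frac{\left(59 + 2 \cdot 54\right) + 1517}{1150 + 4589} = \frac{\left(59 + 108\right) + 1517}{5739} = \left(167 + 1517\right) \frac{1}{5739} = 1684 \cdot \frac{1}{5739} = \frac{1684}{5739}$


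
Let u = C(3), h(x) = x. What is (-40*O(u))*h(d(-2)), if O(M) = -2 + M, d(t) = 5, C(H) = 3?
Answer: -200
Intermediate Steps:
u = 3
(-40*O(u))*h(d(-2)) = -40*(-2 + 3)*5 = -40*1*5 = -40*5 = -200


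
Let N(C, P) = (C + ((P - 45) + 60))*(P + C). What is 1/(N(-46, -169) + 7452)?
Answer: 1/50452 ≈ 1.9821e-5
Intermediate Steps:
N(C, P) = (C + P)*(15 + C + P) (N(C, P) = (C + ((-45 + P) + 60))*(C + P) = (C + (15 + P))*(C + P) = (15 + C + P)*(C + P) = (C + P)*(15 + C + P))
1/(N(-46, -169) + 7452) = 1/(((-46)**2 + (-169)**2 + 15*(-46) + 15*(-169) + 2*(-46)*(-169)) + 7452) = 1/((2116 + 28561 - 690 - 2535 + 15548) + 7452) = 1/(43000 + 7452) = 1/50452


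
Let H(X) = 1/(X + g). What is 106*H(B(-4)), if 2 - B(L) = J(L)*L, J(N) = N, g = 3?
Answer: -106/11 ≈ -9.6364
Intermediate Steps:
B(L) = 2 - L² (B(L) = 2 - L*L = 2 - L²)
H(X) = 1/(3 + X) (H(X) = 1/(X + 3) = 1/(3 + X))
106*H(B(-4)) = 106/(3 + (2 - 1*(-4)²)) = 106/(3 + (2 - 1*16)) = 106/(3 + (2 - 16)) = 106/(3 - 14) = 106/(-11) = 106*(-1/11) = -106/11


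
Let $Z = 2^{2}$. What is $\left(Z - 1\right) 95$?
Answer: $285$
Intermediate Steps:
$Z = 4$
$\left(Z - 1\right) 95 = \left(4 - 1\right) 95 = 3 \cdot 95 = 285$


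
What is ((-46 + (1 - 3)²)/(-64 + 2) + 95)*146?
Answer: 433036/31 ≈ 13969.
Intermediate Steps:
((-46 + (1 - 3)²)/(-64 + 2) + 95)*146 = ((-46 + (-2)²)/(-62) + 95)*146 = ((-46 + 4)*(-1/62) + 95)*146 = (-42*(-1/62) + 95)*146 = (21/31 + 95)*146 = (2966/31)*146 = 433036/31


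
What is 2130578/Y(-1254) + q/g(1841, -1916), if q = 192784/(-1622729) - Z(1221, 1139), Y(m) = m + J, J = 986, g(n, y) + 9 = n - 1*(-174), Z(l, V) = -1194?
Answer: -1733731577584029/218098023058 ≈ -7949.3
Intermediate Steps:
g(n, y) = 165 + n (g(n, y) = -9 + (n - 1*(-174)) = -9 + (n + 174) = -9 + (174 + n) = 165 + n)
Y(m) = 986 + m (Y(m) = m + 986 = 986 + m)
q = 1937345642/1622729 (q = 192784/(-1622729) - 1*(-1194) = 192784*(-1/1622729) + 1194 = -192784/1622729 + 1194 = 1937345642/1622729 ≈ 1193.9)
2130578/Y(-1254) + q/g(1841, -1916) = 2130578/(986 - 1254) + 1937345642/(1622729*(165 + 1841)) = 2130578/(-268) + (1937345642/1622729)/2006 = 2130578*(-1/268) + (1937345642/1622729)*(1/2006) = -1065289/134 + 968672821/1627597187 = -1733731577584029/218098023058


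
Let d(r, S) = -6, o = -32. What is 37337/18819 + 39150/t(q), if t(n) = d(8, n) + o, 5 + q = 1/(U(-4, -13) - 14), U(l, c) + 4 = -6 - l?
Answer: -367672522/357561 ≈ -1028.3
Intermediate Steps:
U(l, c) = -10 - l (U(l, c) = -4 + (-6 - l) = -10 - l)
q = -101/20 (q = -5 + 1/((-10 - 1*(-4)) - 14) = -5 + 1/((-10 + 4) - 14) = -5 + 1/(-6 - 14) = -5 + 1/(-20) = -5 - 1/20 = -101/20 ≈ -5.0500)
t(n) = -38 (t(n) = -6 - 32 = -38)
37337/18819 + 39150/t(q) = 37337/18819 + 39150/(-38) = 37337*(1/18819) + 39150*(-1/38) = 37337/18819 - 19575/19 = -367672522/357561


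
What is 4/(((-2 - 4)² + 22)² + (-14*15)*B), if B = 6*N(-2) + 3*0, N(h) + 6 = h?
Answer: 1/3361 ≈ 0.00029753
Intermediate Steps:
N(h) = -6 + h
B = -48 (B = 6*(-6 - 2) + 3*0 = 6*(-8) + 0 = -48 + 0 = -48)
4/(((-2 - 4)² + 22)² + (-14*15)*B) = 4/(((-2 - 4)² + 22)² - 14*15*(-48)) = 4/(((-6)² + 22)² - 210*(-48)) = 4/((36 + 22)² + 10080) = 4/(58² + 10080) = 4/(3364 + 10080) = 4/13444 = 4*(1/13444) = 1/3361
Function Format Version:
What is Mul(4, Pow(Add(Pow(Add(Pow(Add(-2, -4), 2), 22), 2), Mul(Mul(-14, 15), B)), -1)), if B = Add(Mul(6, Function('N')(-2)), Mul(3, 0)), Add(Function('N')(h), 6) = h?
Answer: Rational(1, 3361) ≈ 0.00029753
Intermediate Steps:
Function('N')(h) = Add(-6, h)
B = -48 (B = Add(Mul(6, Add(-6, -2)), Mul(3, 0)) = Add(Mul(6, -8), 0) = Add(-48, 0) = -48)
Mul(4, Pow(Add(Pow(Add(Pow(Add(-2, -4), 2), 22), 2), Mul(Mul(-14, 15), B)), -1)) = Mul(4, Pow(Add(Pow(Add(Pow(Add(-2, -4), 2), 22), 2), Mul(Mul(-14, 15), -48)), -1)) = Mul(4, Pow(Add(Pow(Add(Pow(-6, 2), 22), 2), Mul(-210, -48)), -1)) = Mul(4, Pow(Add(Pow(Add(36, 22), 2), 10080), -1)) = Mul(4, Pow(Add(Pow(58, 2), 10080), -1)) = Mul(4, Pow(Add(3364, 10080), -1)) = Mul(4, Pow(13444, -1)) = Mul(4, Rational(1, 13444)) = Rational(1, 3361)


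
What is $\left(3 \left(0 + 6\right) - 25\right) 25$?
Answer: $-175$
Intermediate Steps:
$\left(3 \left(0 + 6\right) - 25\right) 25 = \left(3 \cdot 6 - 25\right) 25 = \left(18 - 25\right) 25 = \left(-7\right) 25 = -175$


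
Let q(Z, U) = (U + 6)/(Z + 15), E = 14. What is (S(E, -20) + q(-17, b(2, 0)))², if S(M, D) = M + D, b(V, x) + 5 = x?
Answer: 169/4 ≈ 42.250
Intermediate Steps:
b(V, x) = -5 + x
q(Z, U) = (6 + U)/(15 + Z)
S(M, D) = D + M
(S(E, -20) + q(-17, b(2, 0)))² = ((-20 + 14) + (6 + (-5 + 0))/(15 - 17))² = (-6 + (6 - 5)/(-2))² = (-6 - ½*1)² = (-6 - ½)² = (-13/2)² = 169/4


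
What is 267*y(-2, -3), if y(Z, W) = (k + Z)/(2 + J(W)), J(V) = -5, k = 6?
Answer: -356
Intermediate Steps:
y(Z, W) = -2 - Z/3 (y(Z, W) = (6 + Z)/(2 - 5) = (6 + Z)/(-3) = (6 + Z)*(-⅓) = -2 - Z/3)
267*y(-2, -3) = 267*(-2 - ⅓*(-2)) = 267*(-2 + ⅔) = 267*(-4/3) = -356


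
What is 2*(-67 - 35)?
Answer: -204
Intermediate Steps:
2*(-67 - 35) = 2*(-102) = -204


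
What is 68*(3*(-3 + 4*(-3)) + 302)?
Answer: 17476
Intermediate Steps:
68*(3*(-3 + 4*(-3)) + 302) = 68*(3*(-3 - 12) + 302) = 68*(3*(-15) + 302) = 68*(-45 + 302) = 68*257 = 17476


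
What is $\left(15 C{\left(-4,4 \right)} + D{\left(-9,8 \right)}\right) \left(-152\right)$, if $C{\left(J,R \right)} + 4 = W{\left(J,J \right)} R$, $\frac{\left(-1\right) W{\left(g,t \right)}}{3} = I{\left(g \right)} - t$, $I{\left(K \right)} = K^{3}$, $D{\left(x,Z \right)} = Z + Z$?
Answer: $-1634912$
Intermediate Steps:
$D{\left(x,Z \right)} = 2 Z$
$W{\left(g,t \right)} = - 3 g^{3} + 3 t$ ($W{\left(g,t \right)} = - 3 \left(g^{3} - t\right) = - 3 g^{3} + 3 t$)
$C{\left(J,R \right)} = -4 + R \left(- 3 J^{3} + 3 J\right)$ ($C{\left(J,R \right)} = -4 + \left(- 3 J^{3} + 3 J\right) R = -4 + R \left(- 3 J^{3} + 3 J\right)$)
$\left(15 C{\left(-4,4 \right)} + D{\left(-9,8 \right)}\right) \left(-152\right) = \left(15 \left(-4 - \left(-12\right) 4 \left(-1 + \left(-4\right)^{2}\right)\right) + 2 \cdot 8\right) \left(-152\right) = \left(15 \left(-4 - \left(-12\right) 4 \left(-1 + 16\right)\right) + 16\right) \left(-152\right) = \left(15 \left(-4 - \left(-12\right) 4 \cdot 15\right) + 16\right) \left(-152\right) = \left(15 \left(-4 + 720\right) + 16\right) \left(-152\right) = \left(15 \cdot 716 + 16\right) \left(-152\right) = \left(10740 + 16\right) \left(-152\right) = 10756 \left(-152\right) = -1634912$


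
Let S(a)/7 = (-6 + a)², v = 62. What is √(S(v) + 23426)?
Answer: 3*√5042 ≈ 213.02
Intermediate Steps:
S(a) = 7*(-6 + a)²
√(S(v) + 23426) = √(7*(-6 + 62)² + 23426) = √(7*56² + 23426) = √(7*3136 + 23426) = √(21952 + 23426) = √45378 = 3*√5042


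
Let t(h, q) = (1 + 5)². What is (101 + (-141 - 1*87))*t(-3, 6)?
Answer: -4572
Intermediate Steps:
t(h, q) = 36 (t(h, q) = 6² = 36)
(101 + (-141 - 1*87))*t(-3, 6) = (101 + (-141 - 1*87))*36 = (101 + (-141 - 87))*36 = (101 - 228)*36 = -127*36 = -4572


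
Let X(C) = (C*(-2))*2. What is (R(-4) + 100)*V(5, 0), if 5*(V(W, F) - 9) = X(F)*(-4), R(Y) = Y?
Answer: 864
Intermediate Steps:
X(C) = -4*C (X(C) = -2*C*2 = -4*C)
V(W, F) = 9 + 16*F/5 (V(W, F) = 9 + (-4*F*(-4))/5 = 9 + (16*F)/5 = 9 + 16*F/5)
(R(-4) + 100)*V(5, 0) = (-4 + 100)*(9 + (16/5)*0) = 96*(9 + 0) = 96*9 = 864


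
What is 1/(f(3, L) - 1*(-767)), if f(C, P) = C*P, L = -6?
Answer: 1/749 ≈ 0.0013351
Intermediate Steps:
1/(f(3, L) - 1*(-767)) = 1/(3*(-6) - 1*(-767)) = 1/(-18 + 767) = 1/749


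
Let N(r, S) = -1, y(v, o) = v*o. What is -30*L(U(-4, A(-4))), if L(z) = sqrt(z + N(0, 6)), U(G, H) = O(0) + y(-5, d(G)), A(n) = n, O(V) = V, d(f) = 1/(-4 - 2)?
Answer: -5*I*sqrt(6) ≈ -12.247*I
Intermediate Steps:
d(f) = -1/6 (d(f) = 1/(-6) = -1/6)
y(v, o) = o*v
U(G, H) = 5/6 (U(G, H) = 0 - 1/6*(-5) = 0 + 5/6 = 5/6)
L(z) = sqrt(-1 + z) (L(z) = sqrt(z - 1) = sqrt(-1 + z))
-30*L(U(-4, A(-4))) = -30*sqrt(-1 + 5/6) = -5*I*sqrt(6)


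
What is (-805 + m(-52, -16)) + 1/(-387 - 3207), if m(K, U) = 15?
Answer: -2839261/3594 ≈ -790.00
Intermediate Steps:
(-805 + m(-52, -16)) + 1/(-387 - 3207) = (-805 + 15) + 1/(-387 - 3207) = -790 + 1/(-3594) = -790 - 1/3594 = -2839261/3594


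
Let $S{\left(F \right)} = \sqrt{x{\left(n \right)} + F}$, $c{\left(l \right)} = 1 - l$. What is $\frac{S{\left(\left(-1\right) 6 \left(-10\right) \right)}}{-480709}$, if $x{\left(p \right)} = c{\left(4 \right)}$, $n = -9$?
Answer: $- \frac{\sqrt{57}}{480709} \approx -1.5706 \cdot 10^{-5}$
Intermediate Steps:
$x{\left(p \right)} = -3$ ($x{\left(p \right)} = 1 - 4 = -3$)
$S{\left(F \right)} = \sqrt{-3 + F}$
$\frac{S{\left(\left(-1\right) 6 \left(-10\right) \right)}}{-480709} = \frac{\sqrt{-3 + \left(-1\right) 6 \left(-10\right)}}{-480709} = \sqrt{-3 - -60} \left(- \frac{1}{480709}\right) = \sqrt{-3 + 60} \left(- \frac{1}{480709}\right) = \sqrt{57} \left(- \frac{1}{480709}\right) = - \frac{\sqrt{57}}{480709}$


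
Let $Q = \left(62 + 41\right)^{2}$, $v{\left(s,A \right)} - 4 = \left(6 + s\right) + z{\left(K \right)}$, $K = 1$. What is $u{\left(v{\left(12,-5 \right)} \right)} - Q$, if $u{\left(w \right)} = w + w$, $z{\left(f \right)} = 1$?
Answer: $-10563$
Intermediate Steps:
$v{\left(s,A \right)} = 11 + s$ ($v{\left(s,A \right)} = 4 + \left(\left(6 + s\right) + 1\right) = 4 + \left(7 + s\right) = 11 + s$)
$Q = 10609$ ($Q = 103^{2} = 10609$)
$u{\left(w \right)} = 2 w$
$u{\left(v{\left(12,-5 \right)} \right)} - Q = 2 \left(11 + 12\right) - 10609 = 2 \cdot 23 - 10609 = 46 - 10609 = -10563$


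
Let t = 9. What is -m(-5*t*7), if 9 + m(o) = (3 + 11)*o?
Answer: 4419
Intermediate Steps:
m(o) = -9 + 14*o (m(o) = -9 + (3 + 11)*o = -9 + 14*o)
-m(-5*t*7) = -(-9 + 14*(-5*9*7)) = -(-9 + 14*(-45*7)) = -(-9 + 14*(-315)) = -(-9 - 4410) = -1*(-4419) = 4419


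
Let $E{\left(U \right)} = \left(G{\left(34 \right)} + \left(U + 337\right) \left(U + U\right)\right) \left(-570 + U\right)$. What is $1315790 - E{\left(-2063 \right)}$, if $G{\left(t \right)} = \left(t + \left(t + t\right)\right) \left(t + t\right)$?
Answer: $18770424586$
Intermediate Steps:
$G{\left(t \right)} = 6 t^{2}$ ($G{\left(t \right)} = \left(t + 2 t\right) 2 t = 3 t 2 t = 6 t^{2}$)
$E{\left(U \right)} = \left(-570 + U\right) \left(6936 + 2 U \left(337 + U\right)\right)$ ($E{\left(U \right)} = \left(6 \cdot 34^{2} + \left(U + 337\right) \left(U + U\right)\right) \left(-570 + U\right) = \left(6 \cdot 1156 + \left(337 + U\right) 2 U\right) \left(-570 + U\right) = \left(6936 + 2 U \left(337 + U\right)\right) \left(-570 + U\right) = \left(-570 + U\right) \left(6936 + 2 U \left(337 + U\right)\right)$)
$1315790 - E{\left(-2063 \right)} = 1315790 - \left(-3953520 - -778254372 - 466 \left(-2063\right)^{2} + 2 \left(-2063\right)^{3}\right) = 1315790 - \left(-3953520 + 778254372 - 1983281554 + 2 \left(-8780064047\right)\right) = 1315790 - \left(-3953520 + 778254372 - 1983281554 - 17560128094\right) = 1315790 - -18769108796 = 1315790 + 18769108796 = 18770424586$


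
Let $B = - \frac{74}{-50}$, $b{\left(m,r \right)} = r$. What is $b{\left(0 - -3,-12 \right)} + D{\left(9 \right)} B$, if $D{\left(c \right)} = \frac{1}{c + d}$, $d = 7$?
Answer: $- \frac{4763}{400} \approx -11.908$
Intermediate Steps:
$B = \frac{37}{25}$ ($B = \left(-74\right) \left(- \frac{1}{50}\right) = \frac{37}{25} \approx 1.48$)
$D{\left(c \right)} = \frac{1}{7 + c}$ ($D{\left(c \right)} = \frac{1}{c + 7} = \frac{1}{7 + c}$)
$b{\left(0 - -3,-12 \right)} + D{\left(9 \right)} B = -12 + \frac{1}{7 + 9} \cdot \frac{37}{25} = -12 + \frac{1}{16} \cdot \frac{37}{25} = -12 + \frac{37}{400} = - \frac{4763}{400}$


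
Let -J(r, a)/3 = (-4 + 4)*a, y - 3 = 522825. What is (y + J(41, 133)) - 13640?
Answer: 509188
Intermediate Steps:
y = 522828 (y = 3 + 522825 = 522828)
J(r, a) = 0 (J(r, a) = -3*(-4 + 4)*a = -0*a = -3*0 = 0)
(y + J(41, 133)) - 13640 = (522828 + 0) - 13640 = 522828 - 13640 = 509188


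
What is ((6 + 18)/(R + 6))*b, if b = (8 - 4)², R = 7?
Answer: 384/13 ≈ 29.538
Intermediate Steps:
b = 16 (b = 4² = 16)
((6 + 18)/(R + 6))*b = ((6 + 18)/(7 + 6))*16 = (24/13)*16 = 384/13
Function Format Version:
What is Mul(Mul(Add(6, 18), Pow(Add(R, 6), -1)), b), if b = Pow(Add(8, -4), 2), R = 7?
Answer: Rational(384, 13) ≈ 29.538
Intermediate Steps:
b = 16 (b = Pow(4, 2) = 16)
Mul(Mul(Add(6, 18), Pow(Add(R, 6), -1)), b) = Mul(Mul(Add(6, 18), Pow(Add(7, 6), -1)), 16) = Mul(Mul(24, Pow(13, -1)), 16) = Mul(Mul(24, Rational(1, 13)), 16) = Mul(Rational(24, 13), 16) = Rational(384, 13)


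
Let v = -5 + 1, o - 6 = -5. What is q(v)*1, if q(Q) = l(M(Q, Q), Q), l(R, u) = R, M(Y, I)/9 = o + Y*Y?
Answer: 153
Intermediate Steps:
o = 1 (o = 6 - 5 = 1)
v = -4
M(Y, I) = 9 + 9*Y² (M(Y, I) = 9*(1 + Y*Y) = 9*(1 + Y²) = 9 + 9*Y²)
q(Q) = 9 + 9*Q²
q(v)*1 = (9 + 9*(-4)²)*1 = (9 + 9*16)*1 = (9 + 144)*1 = 153*1 = 153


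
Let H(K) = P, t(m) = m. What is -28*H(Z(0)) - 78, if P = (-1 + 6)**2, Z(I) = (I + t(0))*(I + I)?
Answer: -778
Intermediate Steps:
Z(I) = 2*I**2 (Z(I) = (I + 0)*(I + I) = I*(2*I) = 2*I**2)
P = 25 (P = 5**2 = 25)
H(K) = 25
-28*H(Z(0)) - 78 = -28*25 - 78 = -700 - 78 = -778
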